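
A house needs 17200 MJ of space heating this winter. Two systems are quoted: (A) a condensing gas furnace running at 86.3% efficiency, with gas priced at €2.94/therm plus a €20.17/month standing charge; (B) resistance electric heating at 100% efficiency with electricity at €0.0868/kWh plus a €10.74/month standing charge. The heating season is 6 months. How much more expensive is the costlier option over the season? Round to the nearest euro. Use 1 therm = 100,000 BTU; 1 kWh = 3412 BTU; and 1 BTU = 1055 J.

€197

Heat load = 17200 MJ = 17,200,000,000 J / 1055 = 16,303,318 BTU
Gas: input = 16,303,318 / 0.863 = 18,891,446 BTU = 188.9 therm → 188.9 × €2.94 = €555.41; + 6 × €20.17 standing = €676.43
Electric: 16,303,318 BTU / 3412 = 4,778 kWh → × €0.0868 = €414.75; + 6 × €10.74 standing = €479.19
Difference = |€676.43 − €479.19| = €197.24 ≈ €197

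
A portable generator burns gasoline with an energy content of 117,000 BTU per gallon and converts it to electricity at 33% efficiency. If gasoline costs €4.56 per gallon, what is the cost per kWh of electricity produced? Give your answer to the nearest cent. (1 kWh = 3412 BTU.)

€0.40

Electrical output per gallon = 117,000 BTU × 0.33 / 3412 BTU/kWh = 11.32 kWh
Cost per kWh = €4.56 / 11.32 kWh = €0.403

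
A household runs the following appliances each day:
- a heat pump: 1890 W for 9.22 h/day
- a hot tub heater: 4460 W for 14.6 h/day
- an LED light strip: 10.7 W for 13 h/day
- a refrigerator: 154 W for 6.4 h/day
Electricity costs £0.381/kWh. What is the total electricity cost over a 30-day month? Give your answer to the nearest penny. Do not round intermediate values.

heat pump: 1890 W × 9.22 h × 30 d = 522,774 Wh = 522.8 kWh
hot tub heater: 4460 W × 14.6 h × 30 d = 1,953,480 Wh = 1,953 kWh
LED light strip: 10.7 W × 13 h × 30 d = 4,173 Wh = 4.173 kWh
refrigerator: 154 W × 6.4 h × 30 d = 29,568 Wh = 29.57 kWh
Total energy = 522.8 + 1,953 + 4.173 + 29.57 = 2,510 kWh
Cost = 2,510 kWh × £0.381 = £956.31

£956.31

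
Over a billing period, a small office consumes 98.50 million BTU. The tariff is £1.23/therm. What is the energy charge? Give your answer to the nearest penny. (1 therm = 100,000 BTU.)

£1211.55

98.50 million BTU × (10 therm/million BTU) = 985 therm
Cost = 985 therm × £1.23/therm = £1,211.55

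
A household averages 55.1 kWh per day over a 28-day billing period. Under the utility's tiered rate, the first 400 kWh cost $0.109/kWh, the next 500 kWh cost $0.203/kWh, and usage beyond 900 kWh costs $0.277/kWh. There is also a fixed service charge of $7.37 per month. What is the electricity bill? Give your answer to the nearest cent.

$330.53

Usage = 55.1 kWh/day × 28 days = 1542.8 kWh
First 400 kWh × $0.109 = $43.60
Next 500 kWh × $0.203 = $101.50
Remaining 642.8 kWh × $0.277 = $178.06
Energy charge = $323.16; + service $7.37 = $330.53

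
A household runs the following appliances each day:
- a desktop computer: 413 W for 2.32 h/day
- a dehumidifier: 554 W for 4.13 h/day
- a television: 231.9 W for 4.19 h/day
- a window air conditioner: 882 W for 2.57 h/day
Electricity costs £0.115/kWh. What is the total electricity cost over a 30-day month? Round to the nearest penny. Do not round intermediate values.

desktop computer: 413 W × 2.32 h × 30 d = 28,745 Wh = 28.74 kWh
dehumidifier: 554 W × 4.13 h × 30 d = 68,641 Wh = 68.64 kWh
television: 231.9 W × 4.19 h × 30 d = 29,150 Wh = 29.15 kWh
window air conditioner: 882 W × 2.57 h × 30 d = 68,002 Wh = 68 kWh
Total energy = 28.74 + 68.64 + 29.15 + 68 = 194.5 kWh
Cost = 194.5 kWh × £0.115 = £22.37

£22.37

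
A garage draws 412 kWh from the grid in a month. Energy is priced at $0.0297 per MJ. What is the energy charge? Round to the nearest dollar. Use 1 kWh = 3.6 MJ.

412 kWh × (3.6 MJ/kWh) = 1,483 MJ
Cost = 1,483 MJ × $0.0297/MJ = $44.05 ≈ $44

$44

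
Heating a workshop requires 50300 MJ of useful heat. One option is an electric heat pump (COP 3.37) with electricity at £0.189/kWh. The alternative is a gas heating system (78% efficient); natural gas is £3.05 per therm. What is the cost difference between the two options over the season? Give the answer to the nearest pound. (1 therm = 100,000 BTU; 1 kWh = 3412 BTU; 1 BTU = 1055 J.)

Heat load = 50300 MJ = 50,300,000,000 J / 1055 = 47,677,725 BTU
Gas: input = 47,677,725 / 0.780 = 61,125,289 BTU = 611.3 therm → 611.3 × £3.05 = £1,864.32
Heat pump: 47,677,725 BTU / 3412 = 13,970 kWh heat; / 3.37 = 4,146 kWh in → × £0.189 = £783.68
Difference = |£1,864.32 − £783.68| = £1,080.64 ≈ £1081

£1081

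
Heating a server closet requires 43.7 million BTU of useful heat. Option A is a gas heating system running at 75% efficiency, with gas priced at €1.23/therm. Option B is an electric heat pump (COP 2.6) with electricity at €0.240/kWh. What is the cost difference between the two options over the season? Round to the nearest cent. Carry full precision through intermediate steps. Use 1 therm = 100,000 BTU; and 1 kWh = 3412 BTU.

€465.57

Heat load = 43.7 × 10⁶ BTU = 43,700,000 BTU
Gas: input = 43,700,000 / 0.75 = 58,266,667 BTU = 582.7 therm → 582.7 × €1.23 = €716.68
Heat pump: 43,700,000 BTU / 3412 = 12,810 kWh heat; / 2.6 = 4,926 kWh in → × €0.240 = €1,182.25
Difference = |€716.68 − €1,182.25| = €465.57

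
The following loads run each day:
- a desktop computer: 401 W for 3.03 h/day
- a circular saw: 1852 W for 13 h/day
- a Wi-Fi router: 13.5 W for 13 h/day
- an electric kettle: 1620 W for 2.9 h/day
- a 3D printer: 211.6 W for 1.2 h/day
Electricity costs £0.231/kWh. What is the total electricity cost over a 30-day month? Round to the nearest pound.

desktop computer: 401 W × 3.03 h × 30 d = 36,451 Wh = 36.45 kWh
circular saw: 1852 W × 13 h × 30 d = 722,280 Wh = 722.3 kWh
Wi-Fi router: 13.5 W × 13 h × 30 d = 5,265 Wh = 5.265 kWh
electric kettle: 1620 W × 2.9 h × 30 d = 140,940 Wh = 140.9 kWh
3D printer: 211.6 W × 1.2 h × 30 d = 7,618 Wh = 7.618 kWh
Total energy = 36.45 + 722.3 + 5.265 + 140.9 + 7.618 = 912.6 kWh
Cost = 912.6 kWh × £0.231 = £210.80 ≈ £211

£211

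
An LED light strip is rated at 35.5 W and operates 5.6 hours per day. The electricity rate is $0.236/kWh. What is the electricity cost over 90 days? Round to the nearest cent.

Energy = 35.5 W × 5.6 h/day × 90 days = 17,892 Wh = 17.89 kWh
Cost = 17.89 kWh × $0.236/kWh = $4.22

$4.22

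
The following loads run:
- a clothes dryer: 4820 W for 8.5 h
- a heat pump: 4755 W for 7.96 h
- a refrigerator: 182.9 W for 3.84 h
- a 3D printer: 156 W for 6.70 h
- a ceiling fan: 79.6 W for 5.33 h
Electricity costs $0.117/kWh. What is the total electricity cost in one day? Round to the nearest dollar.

$9

clothes dryer: 4820 W × 8.5 h = 40,970 Wh = 40.97 kWh
heat pump: 4755 W × 7.96 h = 37,850 Wh = 37.85 kWh
refrigerator: 182.9 W × 3.84 h = 702 Wh = 0.7023 kWh
3D printer: 156 W × 6.70 h = 1,045 Wh = 1.045 kWh
ceiling fan: 79.6 W × 5.33 h = 424 Wh = 0.4243 kWh
Total energy = 40.97 + 37.85 + 0.7023 + 1.045 + 0.4243 = 80.99 kWh
Cost = 80.99 kWh × $0.117 = $9.48 ≈ $9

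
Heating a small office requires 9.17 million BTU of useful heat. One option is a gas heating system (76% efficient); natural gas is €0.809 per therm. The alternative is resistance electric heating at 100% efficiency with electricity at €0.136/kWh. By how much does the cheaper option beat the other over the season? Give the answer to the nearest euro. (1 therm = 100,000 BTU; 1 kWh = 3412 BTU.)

Heat load = 9.17 × 10⁶ BTU = 9,170,000 BTU
Gas: input = 9,170,000 / 0.76 = 12,065,789 BTU = 120.7 therm → 120.7 × €0.809 = €97.61
Electric: 9,170,000 BTU / 3412 = 2,688 kWh → × €0.136 = €365.51
Difference = |€97.61 − €365.51| = €267.90 ≈ €268

€268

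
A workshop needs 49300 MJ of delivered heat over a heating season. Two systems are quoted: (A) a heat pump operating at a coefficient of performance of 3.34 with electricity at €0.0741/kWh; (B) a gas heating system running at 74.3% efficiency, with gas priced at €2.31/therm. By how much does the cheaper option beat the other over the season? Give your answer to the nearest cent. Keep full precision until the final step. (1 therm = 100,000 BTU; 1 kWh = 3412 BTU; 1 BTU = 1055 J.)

€1148.99

Heat load = 49300 MJ = 49,300,000,000 J / 1055 = 46,729,858 BTU
Gas: input = 46,729,858 / 0.743 = 62,893,483 BTU = 628.9 therm → 628.9 × €2.31 = €1,452.84
Heat pump: 46,729,858 BTU / 3412 = 13,700 kWh heat; / 3.34 = 4,101 kWh in → × €0.0741 = €303.85
Difference = |€1,452.84 − €303.85| = €1,148.99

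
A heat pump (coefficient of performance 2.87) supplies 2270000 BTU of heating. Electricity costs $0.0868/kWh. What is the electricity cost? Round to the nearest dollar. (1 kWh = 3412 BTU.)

Heat delivered = 2,270,000 BTU / 3412 = 665.3 kWh
Electrical input = 665.3 kWh / 2.87 = 231.8 kWh
Cost = 231.8 × $0.0868/kWh = $20.12 ≈ $20

$20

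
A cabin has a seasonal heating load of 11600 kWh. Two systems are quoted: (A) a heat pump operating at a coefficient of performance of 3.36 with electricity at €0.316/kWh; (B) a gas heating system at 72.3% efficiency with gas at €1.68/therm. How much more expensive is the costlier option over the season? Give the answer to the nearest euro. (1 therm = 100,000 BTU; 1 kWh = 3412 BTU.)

Heat load = 11600 kWh × 3412 = 39,579,200 BTU
Gas: input = 39,579,200 / 0.723 = 54,743,015 BTU = 547.4 therm → 547.4 × €1.68 = €919.68
Heat pump: 39,579,200 BTU / 3412 = 11,600 kWh heat; / 3.36 = 3,452 kWh in → × €0.316 = €1,090.95
Difference = |€919.68 − €1,090.95| = €171.27 ≈ €171

€171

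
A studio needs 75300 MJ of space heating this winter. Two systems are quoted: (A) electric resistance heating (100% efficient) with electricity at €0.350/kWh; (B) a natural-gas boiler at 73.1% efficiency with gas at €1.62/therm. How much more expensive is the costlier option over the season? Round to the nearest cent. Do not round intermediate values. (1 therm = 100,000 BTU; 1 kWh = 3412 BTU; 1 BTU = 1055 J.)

€5739.77

Heat load = 75300 MJ = 75,300,000,000 J / 1055 = 71,374,408 BTU
Gas: input = 71,374,408 / 0.731 = 97,639,408 BTU = 976.4 therm → 976.4 × €1.62 = €1,581.76
Electric: 71,374,408 BTU / 3412 = 20,920 kWh → × €0.350 = €7,321.52
Difference = |€1,581.76 − €7,321.52| = €5,739.77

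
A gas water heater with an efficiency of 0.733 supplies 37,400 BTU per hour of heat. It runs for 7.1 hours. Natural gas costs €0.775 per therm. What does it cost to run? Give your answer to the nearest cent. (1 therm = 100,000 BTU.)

Heat delivered = 37,400 BTU/h × 7.1 h = 265,540 BTU
Gas input = 265,540 / 0.733 = 362,265 BTU
= 362,265 / 100,000 = 3.623 therm
Cost = 3.623 × €0.775/therm = €2.81

€2.81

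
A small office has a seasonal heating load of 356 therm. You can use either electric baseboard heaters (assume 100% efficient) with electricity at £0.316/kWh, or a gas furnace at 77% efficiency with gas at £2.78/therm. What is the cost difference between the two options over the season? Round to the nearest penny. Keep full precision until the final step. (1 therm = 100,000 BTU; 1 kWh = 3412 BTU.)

Heat load = 356 therm × 100,000 = 35,600,000 BTU
Gas: input = 35,600,000 / 0.77 = 46,233,766 BTU = 462.3 therm → 462.3 × £2.78 = £1,285.30
Electric: 35,600,000 BTU / 3412 = 10,430 kWh → × £0.316 = £3,297.07
Difference = |£1,285.30 − £3,297.07| = £2,011.77

£2011.77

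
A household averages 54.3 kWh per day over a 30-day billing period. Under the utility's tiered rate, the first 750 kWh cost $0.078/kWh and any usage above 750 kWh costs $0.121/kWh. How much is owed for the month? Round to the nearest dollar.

Usage = 54.3 kWh/day × 30 days = 1629 kWh
First 750 kWh × $0.078 = $58.50
Remaining 879 kWh × $0.121 = $106.36
Total = $164.86 ≈ $165

$165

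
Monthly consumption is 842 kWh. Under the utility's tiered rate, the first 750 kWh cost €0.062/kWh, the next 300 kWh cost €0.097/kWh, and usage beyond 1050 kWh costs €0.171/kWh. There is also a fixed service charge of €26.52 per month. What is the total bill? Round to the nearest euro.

First 750 kWh × €0.062 = €46.50
Next 92 kWh × €0.097 = €8.92
Remaining tier: 0 kWh (not reached)
Energy charge = €55.42; + service €26.52 = €81.94 ≈ €82

€82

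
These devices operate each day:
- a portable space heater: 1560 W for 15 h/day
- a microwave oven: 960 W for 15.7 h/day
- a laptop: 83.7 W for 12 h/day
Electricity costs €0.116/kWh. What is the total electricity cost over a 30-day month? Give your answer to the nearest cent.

portable space heater: 1560 W × 15 h × 30 d = 702,000 Wh = 702 kWh
microwave oven: 960 W × 15.7 h × 30 d = 452,160 Wh = 452.2 kWh
laptop: 83.7 W × 12 h × 30 d = 30,132 Wh = 30.13 kWh
Total energy = 702 + 452.2 + 30.13 = 1,184 kWh
Cost = 1,184 kWh × €0.116 = €137.38

€137.38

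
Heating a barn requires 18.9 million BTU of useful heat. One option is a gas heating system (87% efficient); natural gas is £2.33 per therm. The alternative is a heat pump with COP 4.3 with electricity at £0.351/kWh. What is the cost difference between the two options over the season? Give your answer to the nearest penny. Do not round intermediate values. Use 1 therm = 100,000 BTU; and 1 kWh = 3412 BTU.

Heat load = 18.9 × 10⁶ BTU = 18,900,000 BTU
Gas: input = 18,900,000 / 0.87 = 21,724,138 BTU = 217.2 therm → 217.2 × £2.33 = £506.17
Heat pump: 18,900,000 BTU / 3412 = 5,539 kWh heat; / 4.3 = 1,288 kWh in → × £0.351 = £452.16
Difference = |£506.17 − £452.16| = £54.01

£54.01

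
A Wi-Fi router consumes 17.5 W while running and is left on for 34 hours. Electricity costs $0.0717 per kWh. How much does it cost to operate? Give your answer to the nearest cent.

Energy = 17.5 W × 34 h = 595 Wh = 0.595 kWh
Cost = 0.595 kWh × $0.0717/kWh = $0.04

$0.04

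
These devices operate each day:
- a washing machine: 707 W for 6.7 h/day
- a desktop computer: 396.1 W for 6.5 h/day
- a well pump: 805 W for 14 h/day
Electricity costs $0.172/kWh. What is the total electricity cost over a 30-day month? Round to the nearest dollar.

$96

washing machine: 707 W × 6.7 h × 30 d = 142,107 Wh = 142.1 kWh
desktop computer: 396.1 W × 6.5 h × 30 d = 77,240 Wh = 77.24 kWh
well pump: 805 W × 14 h × 30 d = 338,100 Wh = 338.1 kWh
Total energy = 142.1 + 77.24 + 338.1 = 557.4 kWh
Cost = 557.4 kWh × $0.172 = $95.88 ≈ $96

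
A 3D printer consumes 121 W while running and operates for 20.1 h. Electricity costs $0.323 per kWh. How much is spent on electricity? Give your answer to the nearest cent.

Energy = 121 W × 20.1 h = 2,432 Wh = 2.432 kWh
Cost = 2.432 kWh × $0.323/kWh = $0.79

$0.79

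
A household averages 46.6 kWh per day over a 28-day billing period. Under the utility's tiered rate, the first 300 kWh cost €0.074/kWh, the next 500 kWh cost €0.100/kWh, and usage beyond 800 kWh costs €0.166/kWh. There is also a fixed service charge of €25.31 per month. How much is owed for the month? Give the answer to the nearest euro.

€181

Usage = 46.6 kWh/day × 28 days = 1304.8 kWh
First 300 kWh × €0.074 = €22.20
Next 500 kWh × €0.100 = €50.00
Remaining 504.8 kWh × €0.166 = €83.80
Energy charge = €156.00; + service €25.31 = €181.31 ≈ €181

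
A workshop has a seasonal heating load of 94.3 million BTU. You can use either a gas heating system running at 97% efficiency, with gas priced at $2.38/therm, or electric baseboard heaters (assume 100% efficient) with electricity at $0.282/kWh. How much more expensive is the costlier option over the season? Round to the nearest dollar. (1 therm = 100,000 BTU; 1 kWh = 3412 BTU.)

$5480

Heat load = 94.3 × 10⁶ BTU = 94,300,000 BTU
Gas: input = 94,300,000 / 0.97 = 97,216,495 BTU = 972.2 therm → 972.2 × $2.38 = $2,313.75
Electric: 94,300,000 BTU / 3412 = 27,640 kWh → × $0.282 = $7,793.85
Difference = |$2,313.75 − $7,793.85| = $5,480.09 ≈ $5480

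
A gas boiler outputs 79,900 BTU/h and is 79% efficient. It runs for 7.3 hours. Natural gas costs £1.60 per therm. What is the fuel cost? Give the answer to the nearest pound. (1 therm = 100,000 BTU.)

£12

Heat delivered = 79,900 BTU/h × 7.3 h = 583,270 BTU
Gas input = 583,270 / 0.79 = 738,316 BTU
= 738,316 / 100,000 = 7.383 therm
Cost = 7.383 × £1.60/therm = £11.81 ≈ £12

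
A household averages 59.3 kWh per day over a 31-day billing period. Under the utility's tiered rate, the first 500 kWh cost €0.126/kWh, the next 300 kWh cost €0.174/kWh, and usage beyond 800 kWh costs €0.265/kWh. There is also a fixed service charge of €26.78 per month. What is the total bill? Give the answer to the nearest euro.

Usage = 59.3 kWh/day × 31 days = 1838.3 kWh
First 500 kWh × €0.126 = €63.00
Next 300 kWh × €0.174 = €52.20
Remaining 1038.3 kWh × €0.265 = €275.15
Energy charge = €390.35; + service €26.78 = €417.13 ≈ €417

€417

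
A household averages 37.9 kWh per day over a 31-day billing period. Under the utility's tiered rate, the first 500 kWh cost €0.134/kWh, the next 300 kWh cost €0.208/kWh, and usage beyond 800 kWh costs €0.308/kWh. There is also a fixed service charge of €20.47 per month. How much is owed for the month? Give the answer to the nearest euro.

€265

Usage = 37.9 kWh/day × 31 days = 1174.9 kWh
First 500 kWh × €0.134 = €67.00
Next 300 kWh × €0.208 = €62.40
Remaining 374.9 kWh × €0.308 = €115.47
Energy charge = €244.87; + service €20.47 = €265.34 ≈ €265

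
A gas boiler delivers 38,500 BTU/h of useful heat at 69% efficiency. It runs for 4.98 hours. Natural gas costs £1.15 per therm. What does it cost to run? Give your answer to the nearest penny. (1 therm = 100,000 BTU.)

Heat delivered = 38,500 BTU/h × 4.98 h = 191,730 BTU
Gas input = 191,730 / 0.69 = 277,870 BTU
= 277,870 / 100,000 = 2.779 therm
Cost = 2.779 × £1.15/therm = £3.20

£3.20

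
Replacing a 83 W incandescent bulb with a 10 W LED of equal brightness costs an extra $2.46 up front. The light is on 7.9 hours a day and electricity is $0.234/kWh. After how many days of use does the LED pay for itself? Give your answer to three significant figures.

Power saved = 83 − 10 = 73 W
Daily energy saved = 73 W × 7.9 h = 576.7 Wh = 0.5767 kWh
Daily savings = 0.5767 × $0.234 = $0.1349
Payback = $2.46 / $0.1349 per day = 18.23 days

18.2 days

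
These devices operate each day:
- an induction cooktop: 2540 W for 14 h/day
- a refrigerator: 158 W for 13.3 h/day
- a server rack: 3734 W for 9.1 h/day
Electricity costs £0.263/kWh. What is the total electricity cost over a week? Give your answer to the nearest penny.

induction cooktop: 2540 W × 14 h × 7 d = 248,920 Wh = 248.9 kWh
refrigerator: 158 W × 13.3 h × 7 d = 14,710 Wh = 14.71 kWh
server rack: 3734 W × 9.1 h × 7 d = 237,856 Wh = 237.9 kWh
Total energy = 248.9 + 14.71 + 237.9 = 501.5 kWh
Cost = 501.5 kWh × £0.263 = £131.89

£131.89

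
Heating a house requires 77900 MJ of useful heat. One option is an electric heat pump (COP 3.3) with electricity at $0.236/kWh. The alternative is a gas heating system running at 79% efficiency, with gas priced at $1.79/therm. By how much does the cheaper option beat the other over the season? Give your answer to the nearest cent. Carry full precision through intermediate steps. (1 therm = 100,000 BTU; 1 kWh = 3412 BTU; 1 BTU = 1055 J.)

Heat load = 77900 MJ = 77,900,000,000 J / 1055 = 73,838,863 BTU
Gas: input = 73,838,863 / 0.79 = 93,466,915 BTU = 934.7 therm → 934.7 × $1.79 = $1,673.06
Heat pump: 73,838,863 BTU / 3412 = 21,640 kWh heat; / 3.3 = 6,558 kWh in → × $0.236 = $1,547.65
Difference = |$1,673.06 − $1,547.65| = $125.40

$125.40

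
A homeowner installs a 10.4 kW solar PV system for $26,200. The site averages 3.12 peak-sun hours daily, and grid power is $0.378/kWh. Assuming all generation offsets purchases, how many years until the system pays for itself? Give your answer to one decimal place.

Daily generation = 10.4 kW × 3.12 h = 32.45 kWh
Annual generation = 32.45 × 365 = 11844 kWh
Annual savings = 11844 × $0.378 = $4,476.85
Payback = $26,200 / $4,476.85 = 5.85 years

5.9 years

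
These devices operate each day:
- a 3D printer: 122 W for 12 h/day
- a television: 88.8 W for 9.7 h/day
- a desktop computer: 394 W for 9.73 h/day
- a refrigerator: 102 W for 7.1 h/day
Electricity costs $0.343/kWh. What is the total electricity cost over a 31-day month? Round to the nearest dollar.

$73

3D printer: 122 W × 12 h × 31 d = 45,384 Wh = 45.38 kWh
television: 88.8 W × 9.7 h × 31 d = 26,702 Wh = 26.7 kWh
desktop computer: 394 W × 9.73 h × 31 d = 118,842 Wh = 118.8 kWh
refrigerator: 102 W × 7.1 h × 31 d = 22,450 Wh = 22.45 kWh
Total energy = 45.38 + 26.7 + 118.8 + 22.45 = 213.4 kWh
Cost = 213.4 kWh × $0.343 = $73.19 ≈ $73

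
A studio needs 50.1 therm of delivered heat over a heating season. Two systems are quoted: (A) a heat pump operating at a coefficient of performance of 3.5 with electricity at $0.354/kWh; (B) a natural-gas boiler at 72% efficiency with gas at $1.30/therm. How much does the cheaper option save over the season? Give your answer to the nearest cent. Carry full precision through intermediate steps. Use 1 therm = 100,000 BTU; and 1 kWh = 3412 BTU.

$58.05

Heat load = 50.1 therm × 100,000 = 5,010,000 BTU
Gas: input = 5,010,000 / 0.72 = 6,958,333 BTU = 69.58 therm → 69.58 × $1.30 = $90.46
Heat pump: 5,010,000 BTU / 3412 = 1,468 kWh heat; / 3.5 = 419.5 kWh in → × $0.354 = $148.51
Difference = |$90.46 − $148.51| = $58.05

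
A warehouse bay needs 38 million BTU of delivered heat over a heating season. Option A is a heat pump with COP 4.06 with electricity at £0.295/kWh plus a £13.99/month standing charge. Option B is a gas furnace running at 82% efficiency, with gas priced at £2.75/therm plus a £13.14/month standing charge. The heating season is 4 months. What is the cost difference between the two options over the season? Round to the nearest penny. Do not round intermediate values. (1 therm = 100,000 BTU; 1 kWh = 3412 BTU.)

Heat load = 38 × 10⁶ BTU = 38,000,000 BTU
Gas: input = 38,000,000 / 0.82 = 46,341,463 BTU = 463.4 therm → 463.4 × £2.75 = £1,274.39; + 4 × £13.14 standing = £1,326.95
Heat pump: 38,000,000 BTU / 3412 = 11,140 kWh heat; / 4.06 = 2,743 kWh in → × £0.295 = £809.23; + 4 × £13.99 standing = £865.19
Difference = |£1,326.95 − £865.19| = £461.76

£461.76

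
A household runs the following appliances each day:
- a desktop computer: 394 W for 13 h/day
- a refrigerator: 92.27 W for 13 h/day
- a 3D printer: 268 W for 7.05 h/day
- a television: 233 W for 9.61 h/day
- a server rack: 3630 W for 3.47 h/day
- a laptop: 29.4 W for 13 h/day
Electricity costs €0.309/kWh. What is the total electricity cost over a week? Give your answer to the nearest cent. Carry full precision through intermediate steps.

€50.68

desktop computer: 394 W × 13 h × 7 d = 35,854 Wh = 35.85 kWh
refrigerator: 92.27 W × 13 h × 7 d = 8,397 Wh = 8.397 kWh
3D printer: 268 W × 7.05 h × 7 d = 13,226 Wh = 13.23 kWh
television: 233 W × 9.61 h × 7 d = 15,674 Wh = 15.67 kWh
server rack: 3630 W × 3.47 h × 7 d = 88,173 Wh = 88.17 kWh
laptop: 29.4 W × 13 h × 7 d = 2,675 Wh = 2.675 kWh
Total energy = 35.85 + 8.397 + 13.23 + 15.67 + 88.17 + 2.675 = 164 kWh
Cost = 164 kWh × €0.309 = €50.68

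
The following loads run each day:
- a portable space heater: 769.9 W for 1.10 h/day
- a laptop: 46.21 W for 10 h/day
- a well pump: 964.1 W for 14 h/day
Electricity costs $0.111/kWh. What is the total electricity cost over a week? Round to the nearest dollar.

portable space heater: 769.9 W × 1.10 h × 7 d = 5,928 Wh = 5.928 kWh
laptop: 46.21 W × 10 h × 7 d = 3,235 Wh = 3.235 kWh
well pump: 964.1 W × 14 h × 7 d = 94,482 Wh = 94.48 kWh
Total energy = 5.928 + 3.235 + 94.48 = 103.6 kWh
Cost = 103.6 kWh × $0.111 = $11.50 ≈ $12

$12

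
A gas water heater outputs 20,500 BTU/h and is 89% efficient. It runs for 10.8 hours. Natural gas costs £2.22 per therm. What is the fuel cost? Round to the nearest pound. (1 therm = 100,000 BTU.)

£6

Heat delivered = 20,500 BTU/h × 10.8 h = 221,400 BTU
Gas input = 221,400 / 0.89 = 248,764 BTU
= 248,764 / 100,000 = 2.488 therm
Cost = 2.488 × £2.22/therm = £5.52 ≈ £6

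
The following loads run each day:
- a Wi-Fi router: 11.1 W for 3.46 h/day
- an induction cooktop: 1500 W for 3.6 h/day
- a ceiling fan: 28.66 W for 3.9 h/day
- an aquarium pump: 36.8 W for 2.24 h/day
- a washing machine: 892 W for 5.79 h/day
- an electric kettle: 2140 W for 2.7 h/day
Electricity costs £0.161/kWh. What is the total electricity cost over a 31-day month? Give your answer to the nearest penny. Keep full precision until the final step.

Wi-Fi router: 11.1 W × 3.46 h × 31 d = 1,191 Wh = 1.191 kWh
induction cooktop: 1500 W × 3.6 h × 31 d = 167,400 Wh = 167.4 kWh
ceiling fan: 28.66 W × 3.9 h × 31 d = 3,465 Wh = 3.465 kWh
aquarium pump: 36.8 W × 2.24 h × 31 d = 2,555 Wh = 2.555 kWh
washing machine: 892 W × 5.79 h × 31 d = 160,105 Wh = 160.1 kWh
electric kettle: 2140 W × 2.7 h × 31 d = 179,118 Wh = 179.1 kWh
Total energy = 1.191 + 167.4 + 3.465 + 2.555 + 160.1 + 179.1 = 513.8 kWh
Cost = 513.8 kWh × £0.161 = £82.73

£82.73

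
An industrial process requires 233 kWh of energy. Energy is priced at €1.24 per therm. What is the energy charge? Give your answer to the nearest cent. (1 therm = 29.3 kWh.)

233 kWh × (0.03413 therm/kWh) = 7.952 therm
Cost = 7.952 therm × €1.24/therm = €9.86

€9.86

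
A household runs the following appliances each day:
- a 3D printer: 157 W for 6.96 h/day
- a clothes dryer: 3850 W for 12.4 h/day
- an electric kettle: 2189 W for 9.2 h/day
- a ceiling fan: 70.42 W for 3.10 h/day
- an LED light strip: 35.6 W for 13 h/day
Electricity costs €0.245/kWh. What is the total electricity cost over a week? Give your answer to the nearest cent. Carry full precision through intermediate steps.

3D printer: 157 W × 6.96 h × 7 d = 7,649 Wh = 7.649 kWh
clothes dryer: 3850 W × 12.4 h × 7 d = 334,180 Wh = 334.2 kWh
electric kettle: 2189 W × 9.2 h × 7 d = 140,972 Wh = 141 kWh
ceiling fan: 70.42 W × 3.10 h × 7 d = 1,528 Wh = 1.528 kWh
LED light strip: 35.6 W × 13 h × 7 d = 3,240 Wh = 3.24 kWh
Total energy = 7.649 + 334.2 + 141 + 1.528 + 3.24 = 487.6 kWh
Cost = 487.6 kWh × €0.245 = €119.45

€119.45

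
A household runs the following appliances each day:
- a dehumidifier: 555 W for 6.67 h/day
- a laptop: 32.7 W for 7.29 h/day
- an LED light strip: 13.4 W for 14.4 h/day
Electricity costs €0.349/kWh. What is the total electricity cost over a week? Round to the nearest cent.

€10.10

dehumidifier: 555 W × 6.67 h × 7 d = 25,913 Wh = 25.91 kWh
laptop: 32.7 W × 7.29 h × 7 d = 1,669 Wh = 1.669 kWh
LED light strip: 13.4 W × 14.4 h × 7 d = 1,351 Wh = 1.351 kWh
Total energy = 25.91 + 1.669 + 1.351 = 28.93 kWh
Cost = 28.93 kWh × €0.349 = €10.10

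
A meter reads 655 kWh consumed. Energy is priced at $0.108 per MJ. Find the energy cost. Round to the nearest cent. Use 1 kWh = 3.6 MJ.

$254.66

655 kWh × (3.6 MJ/kWh) = 2,358 MJ
Cost = 2,358 MJ × $0.108/MJ = $254.66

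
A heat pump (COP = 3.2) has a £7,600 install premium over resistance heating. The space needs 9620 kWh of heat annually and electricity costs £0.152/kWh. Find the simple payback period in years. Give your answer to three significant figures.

Resistance: 9620 kWh × £0.152 = £1,462.24/yr
Heat pump: 9620 / 3.2 = 3006 kWh in → × £0.152 = £456.95/yr
Annual savings = £1,005.29
Payback = £7,600 / £1,005.29 = 7.56 years

7.56 years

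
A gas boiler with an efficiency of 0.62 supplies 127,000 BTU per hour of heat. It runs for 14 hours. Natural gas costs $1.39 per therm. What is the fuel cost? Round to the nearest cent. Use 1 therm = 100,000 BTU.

$39.86

Heat delivered = 127,000 BTU/h × 14 h = 1,778,000 BTU
Gas input = 1,778,000 / 0.62 = 2,867,742 BTU
= 2,867,742 / 100,000 = 28.68 therm
Cost = 28.68 × $1.39/therm = $39.86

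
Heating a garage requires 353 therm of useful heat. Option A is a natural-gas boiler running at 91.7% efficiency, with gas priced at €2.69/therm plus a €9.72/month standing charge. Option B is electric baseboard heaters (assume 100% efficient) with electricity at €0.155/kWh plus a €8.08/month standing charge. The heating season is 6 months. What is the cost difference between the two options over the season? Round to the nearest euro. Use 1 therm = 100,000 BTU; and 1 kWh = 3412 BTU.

Heat load = 353 therm × 100,000 = 35,300,000 BTU
Gas: input = 35,300,000 / 0.917 = 38,495,093 BTU = 385 therm → 385 × €2.69 = €1,035.52; + 6 × €9.72 standing = €1,093.84
Electric: 35,300,000 BTU / 3412 = 10,350 kWh → × €0.155 = €1,603.60; + 6 × €8.08 standing = €1,652.08
Difference = |€1,093.84 − €1,652.08| = €558.25 ≈ €558

€558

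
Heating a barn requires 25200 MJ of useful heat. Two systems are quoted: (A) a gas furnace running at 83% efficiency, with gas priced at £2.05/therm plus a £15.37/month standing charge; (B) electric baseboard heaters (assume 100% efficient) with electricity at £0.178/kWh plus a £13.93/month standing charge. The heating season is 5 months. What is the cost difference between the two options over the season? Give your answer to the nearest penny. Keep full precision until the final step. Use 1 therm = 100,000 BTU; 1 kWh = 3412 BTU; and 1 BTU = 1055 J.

Heat load = 25200 MJ = 25,200,000,000 J / 1055 = 23,886,256 BTU
Gas: input = 23,886,256 / 0.83 = 28,778,622 BTU = 287.8 therm → 287.8 × £2.05 = £589.96; + 5 × £15.37 standing = £666.81
Electric: 23,886,256 BTU / 3412 = 7,001 kWh → × £0.178 = £1,246.12; + 5 × £13.93 standing = £1,315.77
Difference = |£666.81 − £1,315.77| = £648.96

£648.96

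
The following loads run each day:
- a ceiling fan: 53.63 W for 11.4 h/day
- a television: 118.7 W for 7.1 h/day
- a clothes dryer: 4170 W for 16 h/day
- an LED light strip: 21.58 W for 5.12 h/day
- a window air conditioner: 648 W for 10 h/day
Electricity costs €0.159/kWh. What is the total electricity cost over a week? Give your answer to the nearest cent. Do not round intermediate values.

€83.21

ceiling fan: 53.63 W × 11.4 h × 7 d = 4,280 Wh = 4.28 kWh
television: 118.7 W × 7.1 h × 7 d = 5,899 Wh = 5.899 kWh
clothes dryer: 4170 W × 16 h × 7 d = 467,040 Wh = 467 kWh
LED light strip: 21.58 W × 5.12 h × 7 d = 773 Wh = 0.7734 kWh
window air conditioner: 648 W × 10 h × 7 d = 45,360 Wh = 45.36 kWh
Total energy = 4.28 + 5.899 + 467 + 0.7734 + 45.36 = 523.4 kWh
Cost = 523.4 kWh × €0.159 = €83.21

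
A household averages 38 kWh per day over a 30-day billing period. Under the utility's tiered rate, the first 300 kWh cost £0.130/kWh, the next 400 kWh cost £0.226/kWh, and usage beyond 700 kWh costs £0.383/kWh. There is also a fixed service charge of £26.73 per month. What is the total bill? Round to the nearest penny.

Usage = 38 kWh/day × 30 days = 1140 kWh
First 300 kWh × £0.130 = £39.00
Next 400 kWh × £0.226 = £90.40
Remaining 440 kWh × £0.383 = £168.52
Energy charge = £297.92; + service £26.73 = £324.65

£324.65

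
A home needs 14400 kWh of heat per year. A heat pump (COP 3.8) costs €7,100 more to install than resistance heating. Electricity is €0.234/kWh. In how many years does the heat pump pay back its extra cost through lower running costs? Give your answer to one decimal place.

2.9 years

Resistance: 14400 kWh × €0.234 = €3,369.60/yr
Heat pump: 14400 / 3.8 = 3789 kWh in → × €0.234 = €886.74/yr
Annual savings = €2,482.86
Payback = €7,100 / €2,482.86 = 2.86 years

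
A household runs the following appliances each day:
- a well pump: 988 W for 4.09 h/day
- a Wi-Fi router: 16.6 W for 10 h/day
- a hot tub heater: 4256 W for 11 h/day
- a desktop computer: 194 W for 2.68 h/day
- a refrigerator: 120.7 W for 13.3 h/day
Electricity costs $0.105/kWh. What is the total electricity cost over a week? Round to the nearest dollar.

well pump: 988 W × 4.09 h × 7 d = 28,286 Wh = 28.29 kWh
Wi-Fi router: 16.6 W × 10 h × 7 d = 1,162 Wh = 1.162 kWh
hot tub heater: 4256 W × 11 h × 7 d = 327,712 Wh = 327.7 kWh
desktop computer: 194 W × 2.68 h × 7 d = 3,639 Wh = 3.639 kWh
refrigerator: 120.7 W × 13.3 h × 7 d = 11,237 Wh = 11.24 kWh
Total energy = 28.29 + 1.162 + 327.7 + 3.639 + 11.24 = 372 kWh
Cost = 372 kWh × $0.105 = $39.06 ≈ $39

$39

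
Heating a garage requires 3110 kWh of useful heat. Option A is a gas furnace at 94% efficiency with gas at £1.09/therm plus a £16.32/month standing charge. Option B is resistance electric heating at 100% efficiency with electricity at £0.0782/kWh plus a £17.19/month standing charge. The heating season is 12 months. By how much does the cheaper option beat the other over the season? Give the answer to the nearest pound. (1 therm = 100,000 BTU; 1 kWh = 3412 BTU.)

Heat load = 3110 kWh × 3412 = 10,611,320 BTU
Gas: input = 10,611,320 / 0.94 = 11,288,638 BTU = 112.9 therm → 112.9 × £1.09 = £123.05; + 12 × £16.32 standing = £318.89
Electric: 10,611,320 BTU / 3412 = 3,110 kWh → × £0.0782 = £243.20; + 12 × £17.19 standing = £449.48
Difference = |£318.89 − £449.48| = £130.60 ≈ £131

£131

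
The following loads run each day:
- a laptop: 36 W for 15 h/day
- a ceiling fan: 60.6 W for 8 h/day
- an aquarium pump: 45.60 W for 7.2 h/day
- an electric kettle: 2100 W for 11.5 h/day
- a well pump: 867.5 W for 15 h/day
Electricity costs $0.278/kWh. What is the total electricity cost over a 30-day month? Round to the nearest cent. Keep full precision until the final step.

$321.22

laptop: 36 W × 15 h × 30 d = 16,200 Wh = 16.2 kWh
ceiling fan: 60.6 W × 8 h × 30 d = 14,544 Wh = 14.54 kWh
aquarium pump: 45.60 W × 7.2 h × 30 d = 9,850 Wh = 9.85 kWh
electric kettle: 2100 W × 11.5 h × 30 d = 724,500 Wh = 724.5 kWh
well pump: 867.5 W × 15 h × 30 d = 390,375 Wh = 390.4 kWh
Total energy = 16.2 + 14.54 + 9.85 + 724.5 + 390.4 = 1,155 kWh
Cost = 1,155 kWh × $0.278 = $321.22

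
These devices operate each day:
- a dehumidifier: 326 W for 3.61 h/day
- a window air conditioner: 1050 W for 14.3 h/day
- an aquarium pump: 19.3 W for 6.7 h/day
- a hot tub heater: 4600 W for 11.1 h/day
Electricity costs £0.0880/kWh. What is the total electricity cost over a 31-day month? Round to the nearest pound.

£184

dehumidifier: 326 W × 3.61 h × 31 d = 36,483 Wh = 36.48 kWh
window air conditioner: 1050 W × 14.3 h × 31 d = 465,465 Wh = 465.5 kWh
aquarium pump: 19.3 W × 6.7 h × 31 d = 4,009 Wh = 4.009 kWh
hot tub heater: 4600 W × 11.1 h × 31 d = 1,582,860 Wh = 1,583 kWh
Total energy = 36.48 + 465.5 + 4.009 + 1,583 = 2,089 kWh
Cost = 2,089 kWh × £0.0880 = £183.82 ≈ £184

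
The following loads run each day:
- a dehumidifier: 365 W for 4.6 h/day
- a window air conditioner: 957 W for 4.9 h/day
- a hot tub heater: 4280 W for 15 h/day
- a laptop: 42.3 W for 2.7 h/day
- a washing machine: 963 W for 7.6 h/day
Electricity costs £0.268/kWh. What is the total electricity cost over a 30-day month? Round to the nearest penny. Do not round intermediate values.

£627.13

dehumidifier: 365 W × 4.6 h × 30 d = 50,370 Wh = 50.37 kWh
window air conditioner: 957 W × 4.9 h × 30 d = 140,679 Wh = 140.7 kWh
hot tub heater: 4280 W × 15 h × 30 d = 1,926,000 Wh = 1,926 kWh
laptop: 42.3 W × 2.7 h × 30 d = 3,426 Wh = 3.426 kWh
washing machine: 963 W × 7.6 h × 30 d = 219,564 Wh = 219.6 kWh
Total energy = 50.37 + 140.7 + 1,926 + 3.426 + 219.6 = 2,340 kWh
Cost = 2,340 kWh × £0.268 = £627.13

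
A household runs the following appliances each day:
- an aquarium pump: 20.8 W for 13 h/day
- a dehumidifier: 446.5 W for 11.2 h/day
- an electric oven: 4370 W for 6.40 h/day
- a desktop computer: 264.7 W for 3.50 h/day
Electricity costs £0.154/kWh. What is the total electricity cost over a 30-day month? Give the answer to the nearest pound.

£158

aquarium pump: 20.8 W × 13 h × 30 d = 8,112 Wh = 8.112 kWh
dehumidifier: 446.5 W × 11.2 h × 30 d = 150,024 Wh = 150 kWh
electric oven: 4370 W × 6.40 h × 30 d = 839,040 Wh = 839 kWh
desktop computer: 264.7 W × 3.50 h × 30 d = 27,793 Wh = 27.79 kWh
Total energy = 8.112 + 150 + 839 + 27.79 = 1,025 kWh
Cost = 1,025 kWh × £0.154 = £157.85 ≈ £158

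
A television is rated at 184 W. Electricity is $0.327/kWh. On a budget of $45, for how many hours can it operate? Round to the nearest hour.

748 h

Energy budget = $45 / $0.327 per kWh = 137.6 kWh = 137,615 Wh
Runtime = 137,615 Wh / 184 W = 747.9 h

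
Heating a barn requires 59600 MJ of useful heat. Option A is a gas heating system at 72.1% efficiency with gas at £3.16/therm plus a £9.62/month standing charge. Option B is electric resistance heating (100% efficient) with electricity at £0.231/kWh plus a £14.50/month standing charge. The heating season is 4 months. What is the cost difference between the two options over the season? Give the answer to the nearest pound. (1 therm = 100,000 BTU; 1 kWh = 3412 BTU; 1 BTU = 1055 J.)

£1368

Heat load = 59600 MJ = 59,600,000,000 J / 1055 = 56,492,891 BTU
Gas: input = 56,492,891 / 0.721 = 78,353,524 BTU = 783.5 therm → 783.5 × £3.16 = £2,475.97; + 4 × £9.62 standing = £2,514.45
Electric: 56,492,891 BTU / 3412 = 16,560 kWh → × £0.231 = £3,824.69; + 4 × £14.50 standing = £3,882.69
Difference = |£2,514.45 − £3,882.69| = £1,368.24 ≈ £1368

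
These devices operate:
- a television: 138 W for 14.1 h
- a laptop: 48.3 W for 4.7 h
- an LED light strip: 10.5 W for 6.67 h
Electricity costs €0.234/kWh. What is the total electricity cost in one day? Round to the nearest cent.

television: 138 W × 14.1 h = 1,946 Wh = 1.946 kWh
laptop: 48.3 W × 4.7 h = 227 Wh = 0.227 kWh
LED light strip: 10.5 W × 6.67 h = 70 Wh = 0.07004 kWh
Total energy = 1.946 + 0.227 + 0.07004 = 2.243 kWh
Cost = 2.243 kWh × €0.234 = €0.52

€0.52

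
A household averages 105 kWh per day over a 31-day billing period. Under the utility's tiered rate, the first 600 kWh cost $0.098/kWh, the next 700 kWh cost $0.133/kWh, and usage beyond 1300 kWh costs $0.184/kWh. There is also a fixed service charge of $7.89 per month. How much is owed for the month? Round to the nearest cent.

Usage = 105 kWh/day × 31 days = 3255 kWh
First 600 kWh × $0.098 = $58.80
Next 700 kWh × $0.133 = $93.10
Remaining 1955 kWh × $0.184 = $359.72
Energy charge = $511.62; + service $7.89 = $519.51

$519.51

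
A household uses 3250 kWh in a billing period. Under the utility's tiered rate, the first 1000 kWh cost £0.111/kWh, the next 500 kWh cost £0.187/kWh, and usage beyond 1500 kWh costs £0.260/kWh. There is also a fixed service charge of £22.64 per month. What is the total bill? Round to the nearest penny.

£682.14

First 1000 kWh × £0.111 = £111.00
Next 500 kWh × £0.187 = £93.50
Remaining 1750 kWh × £0.260 = £455.00
Energy charge = £659.50; + service £22.64 = £682.14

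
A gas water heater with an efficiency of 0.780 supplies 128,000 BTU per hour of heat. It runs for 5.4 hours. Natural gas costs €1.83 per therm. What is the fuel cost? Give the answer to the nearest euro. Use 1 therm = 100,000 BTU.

Heat delivered = 128,000 BTU/h × 5.4 h = 691,200 BTU
Gas input = 691,200 / 0.780 = 886,154 BTU
= 886,154 / 100,000 = 8.862 therm
Cost = 8.862 × €1.83/therm = €16.22 ≈ €16

€16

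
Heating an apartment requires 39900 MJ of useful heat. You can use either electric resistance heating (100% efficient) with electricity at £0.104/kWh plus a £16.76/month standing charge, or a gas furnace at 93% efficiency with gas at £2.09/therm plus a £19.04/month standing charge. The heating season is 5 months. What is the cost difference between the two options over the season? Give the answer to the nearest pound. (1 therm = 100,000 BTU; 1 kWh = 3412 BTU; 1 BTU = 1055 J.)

Heat load = 39900 MJ = 39,900,000,000 J / 1055 = 37,819,905 BTU
Gas: input = 37,819,905 / 0.93 = 40,666,565 BTU = 406.7 therm → 406.7 × £2.09 = £849.93; + 5 × £19.04 standing = £945.13
Electric: 37,819,905 BTU / 3412 = 11,080 kWh → × £0.104 = £1,152.78; + 5 × £16.76 standing = £1,236.58
Difference = |£945.13 − £1,236.58| = £291.44 ≈ £291

£291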